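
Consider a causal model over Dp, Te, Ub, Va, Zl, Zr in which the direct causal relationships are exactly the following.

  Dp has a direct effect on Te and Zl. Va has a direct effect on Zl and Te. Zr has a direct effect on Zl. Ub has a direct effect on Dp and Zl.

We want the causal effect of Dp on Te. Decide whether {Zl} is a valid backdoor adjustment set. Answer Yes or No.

Backdoor paths from Dp to Te (paths whose first edge points into Dp):
  P1: Dp <- Ub -> Zl <- Va -> Te
Condition 1 (no descendant of Dp in the set): FAILS — Zl is a descendant of Dp.
Condition 2 (every backdoor path blocked by {Zl}):
  P1: open — collider(s) Zl are conditioned on (or have a conditioned descendant) and no non-collider on the path is in the set.
{Zl} does not satisfy the backdoor criterion.

No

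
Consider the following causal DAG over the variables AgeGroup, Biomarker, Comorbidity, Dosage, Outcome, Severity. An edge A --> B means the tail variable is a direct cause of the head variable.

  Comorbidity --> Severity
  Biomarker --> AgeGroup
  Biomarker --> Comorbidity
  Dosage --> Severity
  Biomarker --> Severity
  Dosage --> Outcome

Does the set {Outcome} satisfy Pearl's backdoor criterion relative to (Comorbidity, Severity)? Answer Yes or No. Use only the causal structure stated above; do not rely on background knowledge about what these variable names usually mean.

No

Backdoor paths from Comorbidity to Severity (paths whose first edge points into Comorbidity):
  P1: Comorbidity <- Biomarker -> Severity
Condition 1 (no descendant of Comorbidity in the set): holds — descendants of Comorbidity are {Severity}; none are in {Outcome}.
Condition 2 (every backdoor path blocked by {Outcome}):
  P1: open — no interior node is in the conditioning set.
{Outcome} does not satisfy the backdoor criterion.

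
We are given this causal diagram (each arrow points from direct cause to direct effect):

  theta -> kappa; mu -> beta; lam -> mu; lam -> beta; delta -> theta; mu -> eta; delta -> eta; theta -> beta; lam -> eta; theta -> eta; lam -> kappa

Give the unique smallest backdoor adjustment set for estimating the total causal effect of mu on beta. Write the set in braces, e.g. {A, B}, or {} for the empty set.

{lam}

Variables eligible for adjustment (non-descendants of mu, excluding mu and beta): {delta, kappa, lam, theta}.
Backdoor paths from mu to beta:
  P1: mu <- lam -> eta <- delta -> theta -> beta
  P2: mu <- lam -> eta <- theta -> beta
  P3: mu <- lam -> beta
  P4: mu <- lam -> kappa <- theta -> beta
The empty set is not sufficient: P3 (mu <- lam -> beta) has no collider blocking it and no conditioned non-collider, so it is open.
Try {lam}:
  P1: blocked at fork node lam ∈ conditioning set.
  P2: blocked at fork node lam ∈ conditioning set.
  P3: blocked at fork node lam ∈ conditioning set.
  P4: blocked at fork node lam ∈ conditioning set.
{lam} contains no descendant of mu and blocks every backdoor path.
No other singleton works — e.g. {delta} leaves P3 open — so {lam} is the unique smallest valid adjustment set.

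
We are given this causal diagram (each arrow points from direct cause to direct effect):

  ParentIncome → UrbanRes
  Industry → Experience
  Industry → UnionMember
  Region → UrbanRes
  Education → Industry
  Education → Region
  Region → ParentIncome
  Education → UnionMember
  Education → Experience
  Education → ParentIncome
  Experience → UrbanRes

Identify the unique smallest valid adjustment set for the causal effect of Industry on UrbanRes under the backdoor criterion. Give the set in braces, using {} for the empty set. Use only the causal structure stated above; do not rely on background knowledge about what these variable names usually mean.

Variables eligible for adjustment (non-descendants of Industry, excluding Industry and UrbanRes): {Education, ParentIncome, Region}.
Backdoor paths from Industry to UrbanRes:
  P1: Industry <- Education -> Region -> ParentIncome -> UrbanRes
  P2: Industry <- Education -> Region -> UrbanRes
  P3: Industry <- Education -> Experience -> UrbanRes
  P4: Industry <- Education -> ParentIncome <- Region -> UrbanRes
  P5: Industry <- Education -> ParentIncome -> UrbanRes
The empty set is not sufficient: P1 (Industry <- Education -> Region -> ParentIncome -> UrbanRes) has no collider blocking it and no conditioned non-collider, so it is open.
Try {Education}:
  P1: blocked at fork node Education ∈ conditioning set.
  P2: blocked at fork node Education ∈ conditioning set.
  P3: blocked at fork node Education ∈ conditioning set.
  P4: blocked at fork node Education ∈ conditioning set.
  P5: blocked at fork node Education ∈ conditioning set.
{Education} contains no descendant of Industry and blocks every backdoor path.
No other singleton works — e.g. {Region} leaves P3 open — so {Education} is the unique smallest valid adjustment set.

{Education}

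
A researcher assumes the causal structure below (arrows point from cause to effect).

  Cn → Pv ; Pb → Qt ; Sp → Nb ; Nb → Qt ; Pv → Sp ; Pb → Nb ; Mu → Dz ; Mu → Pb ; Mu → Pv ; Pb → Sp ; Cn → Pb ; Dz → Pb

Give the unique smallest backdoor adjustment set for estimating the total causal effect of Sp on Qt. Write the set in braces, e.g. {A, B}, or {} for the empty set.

Variables eligible for adjustment (non-descendants of Sp, excluding Sp and Qt): {Cn, Dz, Mu, Pb, Pv}.
Backdoor paths from Sp to Qt:
  P1: Sp <- Pv <- Cn -> Pb -> Nb -> Qt
  P2: Sp <- Pv <- Cn -> Pb -> Qt
  P3: Sp <- Pv <- Mu -> Dz -> Pb -> Nb -> Qt
  P4: Sp <- Pv <- Mu -> Dz -> Pb -> Qt
  P5: Sp <- Pv <- Mu -> Pb -> Nb -> Qt
  P6: Sp <- Pv <- Mu -> Pb -> Qt
  P7: Sp <- Pb -> Nb -> Qt
  P8: Sp <- Pb -> Qt
The empty set is not sufficient: P1 (Sp <- Pv <- Cn -> Pb -> Nb -> Qt) has no collider blocking it and no conditioned non-collider, so it is open.
Try {Pb}:
  P1: blocked at chain node Pb ∈ conditioning set.
  P2: blocked at chain node Pb ∈ conditioning set.
  P3: blocked at chain node Pb ∈ conditioning set.
  P4: blocked at chain node Pb ∈ conditioning set.
  P5: blocked at chain node Pb ∈ conditioning set.
  P6: blocked at chain node Pb ∈ conditioning set.
  P7: blocked at fork node Pb ∈ conditioning set.
  P8: blocked at fork node Pb ∈ conditioning set.
{Pb} contains no descendant of Sp and blocks every backdoor path.
No other singleton works — e.g. {Cn} leaves P3 open — so {Pb} is the unique smallest valid adjustment set.

{Pb}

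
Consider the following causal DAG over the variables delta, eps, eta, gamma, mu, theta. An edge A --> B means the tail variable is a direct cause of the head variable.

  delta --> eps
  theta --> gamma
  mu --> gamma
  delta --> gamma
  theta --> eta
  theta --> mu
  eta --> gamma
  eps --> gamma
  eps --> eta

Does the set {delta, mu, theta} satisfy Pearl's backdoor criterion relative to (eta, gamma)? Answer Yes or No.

No

Backdoor paths from eta to gamma (paths whose first edge points into eta):
  P1: eta <- theta -> mu -> gamma
  P2: eta <- theta -> gamma
  P3: eta <- eps <- delta -> gamma
  P4: eta <- eps -> gamma
Condition 1 (no descendant of eta in the set): holds — descendants of eta are {gamma}; none are in {delta, mu, theta}.
Condition 2 (every backdoor path blocked by {delta, mu, theta}):
  P1: blocked at fork node theta ∈ conditioning set.
  P2: blocked at fork node theta ∈ conditioning set.
  P3: blocked at fork node delta ∈ conditioning set.
  P4: open — no interior node is in the conditioning set.
{delta, mu, theta} does not satisfy the backdoor criterion.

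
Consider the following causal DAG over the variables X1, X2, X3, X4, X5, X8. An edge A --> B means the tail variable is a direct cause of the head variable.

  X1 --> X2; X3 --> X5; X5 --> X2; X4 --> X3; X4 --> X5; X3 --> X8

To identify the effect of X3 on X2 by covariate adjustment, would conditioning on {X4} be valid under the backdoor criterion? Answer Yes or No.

Backdoor paths from X3 to X2 (paths whose first edge points into X3):
  P1: X3 <- X4 -> X5 -> X2
Condition 1 (no descendant of X3 in the set): holds — descendants of X3 are {X2, X5, X8}; none are in {X4}.
Condition 2 (every backdoor path blocked by {X4}):
  P1: blocked at fork node X4 ∈ conditioning set.
{X4} satisfies the backdoor criterion.

Yes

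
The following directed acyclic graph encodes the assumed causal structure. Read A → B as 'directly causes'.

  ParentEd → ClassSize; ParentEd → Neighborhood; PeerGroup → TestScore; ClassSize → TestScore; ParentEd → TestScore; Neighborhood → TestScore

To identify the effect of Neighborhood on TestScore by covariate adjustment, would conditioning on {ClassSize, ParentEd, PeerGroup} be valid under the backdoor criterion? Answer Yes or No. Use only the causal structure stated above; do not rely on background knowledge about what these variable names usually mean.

Yes

Backdoor paths from Neighborhood to TestScore (paths whose first edge points into Neighborhood):
  P1: Neighborhood <- ParentEd -> ClassSize -> TestScore
  P2: Neighborhood <- ParentEd -> TestScore
Condition 1 (no descendant of Neighborhood in the set): holds — descendants of Neighborhood are {TestScore}; none are in {ClassSize, ParentEd, PeerGroup}.
Condition 2 (every backdoor path blocked by {ClassSize, ParentEd, PeerGroup}):
  P1: blocked at fork node ParentEd ∈ conditioning set.
  P2: blocked at fork node ParentEd ∈ conditioning set.
{ClassSize, ParentEd, PeerGroup} satisfies the backdoor criterion.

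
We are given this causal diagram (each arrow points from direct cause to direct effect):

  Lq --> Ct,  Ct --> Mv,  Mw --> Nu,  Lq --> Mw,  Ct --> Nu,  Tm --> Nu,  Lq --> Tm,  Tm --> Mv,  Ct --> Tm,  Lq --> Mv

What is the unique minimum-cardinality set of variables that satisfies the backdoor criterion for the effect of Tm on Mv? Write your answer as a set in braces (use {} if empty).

{Ct, Lq}

Variables eligible for adjustment (non-descendants of Tm, excluding Tm and Mv): {Ct, Lq, Mw}.
Backdoor paths from Tm to Mv:
  P1: Tm <- Lq -> Ct -> Mv
  P2: Tm <- Lq -> Mw -> Nu <- Ct -> Mv
  P3: Tm <- Lq -> Mv
  P4: Tm <- Ct <- Lq -> Mv
  P5: Tm <- Ct -> Mv
  P6: Tm <- Ct -> Nu <- Mw <- Lq -> Mv
The empty set is not sufficient: P1 (Tm <- Lq -> Ct -> Mv) has no collider blocking it and no conditioned non-collider, so it is open.
Try {Ct, Lq}:
  P1: blocked at fork node Lq ∈ conditioning set.
  P2: blocked at fork node Lq ∈ conditioning set.
  P3: blocked at fork node Lq ∈ conditioning set.
  P4: blocked at chain node Ct ∈ conditioning set.
  P5: blocked at fork node Ct ∈ conditioning set.
  P6: blocked at fork node Ct ∈ conditioning set.
{Ct, Lq} contains no descendant of Tm and blocks every backdoor path.
Every element of {Ct, Lq} is needed (dropping Ct leaves P5 open; dropping Lq leaves P3 open), so no proper subset is valid.
Among all size-2 subsets of the eligible variables, only {Ct, Lq} blocks every backdoor path, so it is the unique smallest valid adjustment set.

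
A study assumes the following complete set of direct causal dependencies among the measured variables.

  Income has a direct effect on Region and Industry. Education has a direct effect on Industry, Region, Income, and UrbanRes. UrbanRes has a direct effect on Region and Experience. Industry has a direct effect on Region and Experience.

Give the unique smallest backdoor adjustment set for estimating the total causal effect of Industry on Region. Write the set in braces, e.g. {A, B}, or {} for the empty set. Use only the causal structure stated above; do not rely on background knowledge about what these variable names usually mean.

Variables eligible for adjustment (non-descendants of Industry, excluding Industry and Region): {Education, Income, UrbanRes}.
Backdoor paths from Industry to Region:
  P1: Industry <- Education -> UrbanRes -> Region
  P2: Industry <- Education -> Income -> Region
  P3: Industry <- Education -> Region
  P4: Industry <- Income <- Education -> UrbanRes -> Region
  P5: Industry <- Income <- Education -> Region
  P6: Industry <- Income -> Region
The empty set is not sufficient: P1 (Industry <- Education -> UrbanRes -> Region) has no collider blocking it and no conditioned non-collider, so it is open.
Try {Education, Income}:
  P1: blocked at fork node Education ∈ conditioning set.
  P2: blocked at fork node Education ∈ conditioning set.
  P3: blocked at fork node Education ∈ conditioning set.
  P4: blocked at chain node Income ∈ conditioning set.
  P5: blocked at chain node Income ∈ conditioning set.
  P6: blocked at fork node Income ∈ conditioning set.
{Education, Income} contains no descendant of Industry and blocks every backdoor path.
Every element of {Education, Income} is needed (dropping Education leaves P1 open; dropping Income leaves P6 open), so no proper subset is valid.
Among all size-2 subsets of the eligible variables, only {Education, Income} blocks every backdoor path, so it is the unique smallest valid adjustment set.

{Education, Income}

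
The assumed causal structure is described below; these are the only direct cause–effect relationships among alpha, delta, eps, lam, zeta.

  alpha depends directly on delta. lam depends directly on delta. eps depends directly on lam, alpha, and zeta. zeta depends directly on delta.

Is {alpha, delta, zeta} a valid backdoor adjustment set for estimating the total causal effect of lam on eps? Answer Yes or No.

Yes

Backdoor paths from lam to eps (paths whose first edge points into lam):
  P1: lam <- delta -> zeta -> eps
  P2: lam <- delta -> alpha -> eps
Condition 1 (no descendant of lam in the set): holds — descendants of lam are {eps}; none are in {alpha, delta, zeta}.
Condition 2 (every backdoor path blocked by {alpha, delta, zeta}):
  P1: blocked at fork node delta ∈ conditioning set.
  P2: blocked at fork node delta ∈ conditioning set.
{alpha, delta, zeta} satisfies the backdoor criterion.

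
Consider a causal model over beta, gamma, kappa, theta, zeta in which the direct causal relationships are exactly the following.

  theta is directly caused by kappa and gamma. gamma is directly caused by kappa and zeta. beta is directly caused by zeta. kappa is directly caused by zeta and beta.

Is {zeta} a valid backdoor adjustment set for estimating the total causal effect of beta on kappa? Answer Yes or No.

Yes

Backdoor paths from beta to kappa (paths whose first edge points into beta):
  P1: beta <- zeta -> kappa
  P2: beta <- zeta -> gamma <- kappa
  P3: beta <- zeta -> gamma -> theta <- kappa
Condition 1 (no descendant of beta in the set): holds — descendants of beta are {gamma, kappa, theta}; none are in {zeta}.
Condition 2 (every backdoor path blocked by {zeta}):
  P1: blocked at fork node zeta ∈ conditioning set.
  P2: blocked at fork node zeta ∈ conditioning set.
  P3: blocked at fork node zeta ∈ conditioning set.
{zeta} satisfies the backdoor criterion.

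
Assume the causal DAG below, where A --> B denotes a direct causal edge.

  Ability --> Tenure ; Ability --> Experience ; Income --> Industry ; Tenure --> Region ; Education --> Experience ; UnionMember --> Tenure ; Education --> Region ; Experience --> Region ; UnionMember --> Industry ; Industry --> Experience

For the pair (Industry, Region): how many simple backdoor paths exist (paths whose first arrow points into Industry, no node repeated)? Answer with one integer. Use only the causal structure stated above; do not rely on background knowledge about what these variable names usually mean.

3

A backdoor path from Industry to Region is any simple undirected path whose first edge points into Industry (i.e. leaves Industry via a parent).
Parents of Industry: {Income, UnionMember}.
Enumerating:
  P1: Industry <- UnionMember -> Tenure <- Ability -> Experience <- Education -> Region
  P2: Industry <- UnionMember -> Tenure <- Ability -> Experience -> Region
  P3: Industry <- UnionMember -> Tenure -> Region
That exhausts the simple backdoor paths. Count: 3.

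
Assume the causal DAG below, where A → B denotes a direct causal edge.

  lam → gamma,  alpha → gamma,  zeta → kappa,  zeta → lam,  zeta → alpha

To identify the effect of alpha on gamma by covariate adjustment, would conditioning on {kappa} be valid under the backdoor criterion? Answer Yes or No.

No

Backdoor paths from alpha to gamma (paths whose first edge points into alpha):
  P1: alpha <- zeta -> lam -> gamma
Condition 1 (no descendant of alpha in the set): holds — descendants of alpha are {gamma}; none are in {kappa}.
Condition 2 (every backdoor path blocked by {kappa}):
  P1: open — no interior node is in the conditioning set.
{kappa} does not satisfy the backdoor criterion.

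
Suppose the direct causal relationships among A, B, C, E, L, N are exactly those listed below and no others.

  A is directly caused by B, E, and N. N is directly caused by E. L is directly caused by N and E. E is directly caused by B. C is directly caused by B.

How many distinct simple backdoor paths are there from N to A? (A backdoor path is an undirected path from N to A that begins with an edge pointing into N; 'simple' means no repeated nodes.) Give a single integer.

2

A backdoor path from N to A is any simple undirected path whose first edge points into N (i.e. leaves N via a parent).
Parents of N: {E}.
Enumerating:
  P1: N <- E <- B -> A
  P2: N <- E -> A
That exhausts the simple backdoor paths. Count: 2.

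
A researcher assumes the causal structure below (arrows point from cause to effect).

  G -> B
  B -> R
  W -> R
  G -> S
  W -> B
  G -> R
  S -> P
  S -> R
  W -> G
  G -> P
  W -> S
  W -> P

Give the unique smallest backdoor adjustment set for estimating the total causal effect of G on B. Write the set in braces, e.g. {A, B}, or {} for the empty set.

Variables eligible for adjustment (non-descendants of G, excluding G and B): {W}.
Backdoor paths from G to B:
  P1: G <- W -> S -> R <- B
  P2: G <- W -> P <- S -> R <- B
  P3: G <- W -> B
  P4: G <- W -> R <- B
The empty set is not sufficient: P3 (G <- W -> B) has no collider blocking it and no conditioned non-collider, so it is open.
Try {W}:
  P1: blocked at fork node W ∈ conditioning set.
  P2: blocked at fork node W ∈ conditioning set.
  P3: blocked at fork node W ∈ conditioning set.
  P4: blocked at fork node W ∈ conditioning set.
{W} contains no descendant of G and blocks every backdoor path.
{W} is the unique smallest valid adjustment set.

{W}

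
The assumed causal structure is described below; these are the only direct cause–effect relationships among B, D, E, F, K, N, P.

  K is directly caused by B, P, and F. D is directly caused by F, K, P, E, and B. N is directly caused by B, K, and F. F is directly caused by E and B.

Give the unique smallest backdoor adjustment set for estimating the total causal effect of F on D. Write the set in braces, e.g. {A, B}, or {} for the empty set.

Variables eligible for adjustment (non-descendants of F, excluding F and D): {B, E, P}.
Backdoor paths from F to D:
  P1: F <- B -> K <- P -> D
  P2: F <- B -> K -> D
  P3: F <- B -> D
  P4: F <- B -> N <- K <- P -> D
  P5: F <- B -> N <- K -> D
  P6: F <- E -> D
The empty set is not sufficient: P2 (F <- B -> K -> D) has no collider blocking it and no conditioned non-collider, so it is open.
Try {B, E}:
  P1: blocked at fork node B ∈ conditioning set.
  P2: blocked at fork node B ∈ conditioning set.
  P3: blocked at fork node B ∈ conditioning set.
  P4: blocked at fork node B ∈ conditioning set.
  P5: blocked at fork node B ∈ conditioning set.
  P6: blocked at fork node E ∈ conditioning set.
{B, E} contains no descendant of F and blocks every backdoor path.
Every element of {B, E} is needed (dropping B leaves P2 open; dropping E leaves P6 open), so no proper subset is valid.
Among all size-2 subsets of the eligible variables, only {B, E} blocks every backdoor path, so it is the unique smallest valid adjustment set.

{B, E}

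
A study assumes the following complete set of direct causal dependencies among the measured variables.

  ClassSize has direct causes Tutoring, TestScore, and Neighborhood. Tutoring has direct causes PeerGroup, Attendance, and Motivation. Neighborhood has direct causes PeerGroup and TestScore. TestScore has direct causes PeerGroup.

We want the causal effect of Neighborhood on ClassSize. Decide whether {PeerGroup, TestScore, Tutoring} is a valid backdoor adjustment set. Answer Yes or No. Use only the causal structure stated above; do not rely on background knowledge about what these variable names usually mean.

Yes

Backdoor paths from Neighborhood to ClassSize (paths whose first edge points into Neighborhood):
  P1: Neighborhood <- PeerGroup -> TestScore -> ClassSize
  P2: Neighborhood <- PeerGroup -> Tutoring -> ClassSize
  P3: Neighborhood <- TestScore <- PeerGroup -> Tutoring -> ClassSize
  P4: Neighborhood <- TestScore -> ClassSize
Condition 1 (no descendant of Neighborhood in the set): holds — descendants of Neighborhood are {ClassSize}; none are in {PeerGroup, TestScore, Tutoring}.
Condition 2 (every backdoor path blocked by {PeerGroup, TestScore, Tutoring}):
  P1: blocked at fork node PeerGroup ∈ conditioning set.
  P2: blocked at fork node PeerGroup ∈ conditioning set.
  P3: blocked at chain node TestScore ∈ conditioning set.
  P4: blocked at fork node TestScore ∈ conditioning set.
{PeerGroup, TestScore, Tutoring} satisfies the backdoor criterion.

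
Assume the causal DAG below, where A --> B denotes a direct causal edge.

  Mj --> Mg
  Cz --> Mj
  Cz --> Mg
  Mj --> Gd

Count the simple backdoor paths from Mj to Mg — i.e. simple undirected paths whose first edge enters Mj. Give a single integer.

A backdoor path from Mj to Mg is any simple undirected path whose first edge points into Mj (i.e. leaves Mj via a parent).
Parents of Mj: {Cz}.
Enumerating:
  P1: Mj <- Cz -> Mg
That exhausts the simple backdoor paths. Count: 1.

1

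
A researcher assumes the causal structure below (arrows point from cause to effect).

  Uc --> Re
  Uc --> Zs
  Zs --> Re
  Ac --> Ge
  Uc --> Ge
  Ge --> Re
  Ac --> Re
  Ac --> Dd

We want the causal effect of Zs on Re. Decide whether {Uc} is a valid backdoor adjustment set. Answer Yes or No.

Yes

Backdoor paths from Zs to Re (paths whose first edge points into Zs):
  P1: Zs <- Uc -> Ge <- Ac -> Re
  P2: Zs <- Uc -> Ge -> Re
  P3: Zs <- Uc -> Re
Condition 1 (no descendant of Zs in the set): holds — descendants of Zs are {Re}; none are in {Uc}.
Condition 2 (every backdoor path blocked by {Uc}):
  P1: blocked at fork node Uc ∈ conditioning set.
  P2: blocked at fork node Uc ∈ conditioning set.
  P3: blocked at fork node Uc ∈ conditioning set.
{Uc} satisfies the backdoor criterion.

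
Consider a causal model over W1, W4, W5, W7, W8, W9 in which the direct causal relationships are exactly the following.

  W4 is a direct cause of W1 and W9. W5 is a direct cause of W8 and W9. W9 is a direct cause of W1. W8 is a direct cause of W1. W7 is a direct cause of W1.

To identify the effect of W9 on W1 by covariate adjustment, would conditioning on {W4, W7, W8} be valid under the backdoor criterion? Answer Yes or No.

Backdoor paths from W9 to W1 (paths whose first edge points into W9):
  P1: W9 <- W5 -> W8 -> W1
  P2: W9 <- W4 -> W1
Condition 1 (no descendant of W9 in the set): holds — descendants of W9 are {W1}; none are in {W4, W7, W8}.
Condition 2 (every backdoor path blocked by {W4, W7, W8}):
  P1: blocked at chain node W8 ∈ conditioning set.
  P2: blocked at fork node W4 ∈ conditioning set.
{W4, W7, W8} satisfies the backdoor criterion.

Yes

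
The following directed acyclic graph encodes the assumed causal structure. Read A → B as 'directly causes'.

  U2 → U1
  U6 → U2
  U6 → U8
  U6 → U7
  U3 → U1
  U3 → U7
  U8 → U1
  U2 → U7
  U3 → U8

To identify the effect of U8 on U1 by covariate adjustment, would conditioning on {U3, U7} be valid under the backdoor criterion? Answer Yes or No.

No

Backdoor paths from U8 to U1 (paths whose first edge points into U8):
  P1: U8 <- U6 -> U2 -> U1
  P2: U8 <- U6 -> U2 -> U7 <- U3 -> U1
  P3: U8 <- U6 -> U7 <- U3 -> U1
  P4: U8 <- U6 -> U7 <- U2 -> U1
  P5: U8 <- U3 -> U1
  P6: U8 <- U3 -> U7 <- U6 -> U2 -> U1
  P7: U8 <- U3 -> U7 <- U2 -> U1
Condition 1 (no descendant of U8 in the set): holds — descendants of U8 are {U1}; none are in {U3, U7}.
Condition 2 (every backdoor path blocked by {U3, U7}):
  P1: open — no interior node is in the conditioning set.
  P2: blocked at fork node U3 ∈ conditioning set.
  P3: blocked at fork node U3 ∈ conditioning set.
  P4: open — collider(s) U7 are conditioned on (or have a conditioned descendant) and no non-collider on the path is in the set.
  P5: blocked at fork node U3 ∈ conditioning set.
  P6: blocked at fork node U3 ∈ conditioning set.
  P7: blocked at fork node U3 ∈ conditioning set.
{U3, U7} does not satisfy the backdoor criterion.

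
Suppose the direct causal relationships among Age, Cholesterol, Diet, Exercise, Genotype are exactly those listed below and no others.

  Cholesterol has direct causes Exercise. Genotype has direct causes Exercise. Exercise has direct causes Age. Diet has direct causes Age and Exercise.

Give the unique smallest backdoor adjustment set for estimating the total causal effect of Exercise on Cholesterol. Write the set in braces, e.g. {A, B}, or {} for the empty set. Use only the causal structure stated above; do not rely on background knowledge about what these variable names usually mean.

Variables eligible for adjustment (non-descendants of Exercise, excluding Exercise and Cholesterol): {Age}.
Backdoor paths from Exercise to Cholesterol:
  (none)
With no backdoor paths the empty set already satisfies the criterion, and it is trivially minimal.

{}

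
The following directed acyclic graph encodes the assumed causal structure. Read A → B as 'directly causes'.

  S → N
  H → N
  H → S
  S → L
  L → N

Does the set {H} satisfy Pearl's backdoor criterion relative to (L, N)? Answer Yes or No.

Backdoor paths from L to N (paths whose first edge points into L):
  P1: L <- S <- H -> N
  P2: L <- S -> N
Condition 1 (no descendant of L in the set): holds — descendants of L are {N}; none are in {H}.
Condition 2 (every backdoor path blocked by {H}):
  P1: blocked at fork node H ∈ conditioning set.
  P2: open — no interior node is in the conditioning set.
{H} does not satisfy the backdoor criterion.

No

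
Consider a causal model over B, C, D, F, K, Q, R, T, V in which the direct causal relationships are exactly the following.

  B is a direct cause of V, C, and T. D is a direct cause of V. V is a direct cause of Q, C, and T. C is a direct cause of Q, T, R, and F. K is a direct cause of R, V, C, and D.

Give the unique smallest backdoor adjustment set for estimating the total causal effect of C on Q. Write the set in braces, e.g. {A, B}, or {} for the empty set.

Variables eligible for adjustment (non-descendants of C, excluding C and Q): {B, D, K, V}.
Backdoor paths from C to Q:
  P1: C <- B -> V -> Q
  P2: C <- B -> T <- V -> Q
  P3: C <- K -> D -> V -> Q
  P4: C <- K -> V -> Q
  P5: C <- V -> Q
The empty set is not sufficient: P1 (C <- B -> V -> Q) has no collider blocking it and no conditioned non-collider, so it is open.
Try {V}:
  P1: blocked at chain node V ∈ conditioning set.
  P2: blocked at collider T (neither it nor any descendant is in the conditioning set).
  P3: blocked at chain node V ∈ conditioning set.
  P4: blocked at chain node V ∈ conditioning set.
  P5: blocked at fork node V ∈ conditioning set.
{V} contains no descendant of C and blocks every backdoor path.
No other singleton works — e.g. {B} leaves P3 open — so {V} is the unique smallest valid adjustment set.

{V}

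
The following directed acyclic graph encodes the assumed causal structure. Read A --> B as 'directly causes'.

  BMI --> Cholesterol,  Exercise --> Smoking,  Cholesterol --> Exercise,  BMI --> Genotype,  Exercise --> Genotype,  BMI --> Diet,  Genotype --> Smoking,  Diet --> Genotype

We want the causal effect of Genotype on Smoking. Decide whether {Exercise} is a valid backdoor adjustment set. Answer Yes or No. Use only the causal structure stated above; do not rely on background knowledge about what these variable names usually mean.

Yes

Backdoor paths from Genotype to Smoking (paths whose first edge points into Genotype):
  P1: Genotype <- BMI -> Cholesterol -> Exercise -> Smoking
  P2: Genotype <- Diet <- BMI -> Cholesterol -> Exercise -> Smoking
  P3: Genotype <- Exercise -> Smoking
Condition 1 (no descendant of Genotype in the set): holds — descendants of Genotype are {Smoking}; none are in {Exercise}.
Condition 2 (every backdoor path blocked by {Exercise}):
  P1: blocked at chain node Exercise ∈ conditioning set.
  P2: blocked at chain node Exercise ∈ conditioning set.
  P3: blocked at fork node Exercise ∈ conditioning set.
{Exercise} satisfies the backdoor criterion.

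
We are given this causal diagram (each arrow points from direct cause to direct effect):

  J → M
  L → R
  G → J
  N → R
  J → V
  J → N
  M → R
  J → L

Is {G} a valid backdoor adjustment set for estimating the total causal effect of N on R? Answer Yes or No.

No

Backdoor paths from N to R (paths whose first edge points into N):
  P1: N <- J -> M -> R
  P2: N <- J -> L -> R
Condition 1 (no descendant of N in the set): holds — descendants of N are {R}; none are in {G}.
Condition 2 (every backdoor path blocked by {G}):
  P1: open — no interior node is in the conditioning set.
  P2: open — no interior node is in the conditioning set.
{G} does not satisfy the backdoor criterion.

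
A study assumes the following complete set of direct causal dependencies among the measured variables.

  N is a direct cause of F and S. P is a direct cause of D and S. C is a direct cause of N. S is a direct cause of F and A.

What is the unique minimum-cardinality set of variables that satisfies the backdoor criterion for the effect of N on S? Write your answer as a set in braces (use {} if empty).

{}

Variables eligible for adjustment (non-descendants of N, excluding N and S): {C, D, P}.
Backdoor paths from N to S:
  (none)
With no backdoor paths the empty set already satisfies the criterion, and it is trivially minimal.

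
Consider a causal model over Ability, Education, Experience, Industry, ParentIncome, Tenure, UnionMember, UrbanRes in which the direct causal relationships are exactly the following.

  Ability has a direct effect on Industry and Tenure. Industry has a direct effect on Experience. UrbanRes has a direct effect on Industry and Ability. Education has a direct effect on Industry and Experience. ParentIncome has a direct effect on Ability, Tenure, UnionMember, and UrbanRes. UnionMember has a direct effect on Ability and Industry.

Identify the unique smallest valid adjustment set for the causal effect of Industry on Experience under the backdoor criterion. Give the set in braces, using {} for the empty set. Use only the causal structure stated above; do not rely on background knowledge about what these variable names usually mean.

{Education}

Variables eligible for adjustment (non-descendants of Industry, excluding Industry and Experience): {Ability, Education, ParentIncome, Tenure, UnionMember, UrbanRes}.
Backdoor paths from Industry to Experience:
  P1: Industry <- Education -> Experience
The empty set is not sufficient: P1 (Industry <- Education -> Experience) has no collider blocking it and no conditioned non-collider, so it is open.
Try {Education}:
  P1: blocked at fork node Education ∈ conditioning set.
{Education} contains no descendant of Industry and blocks every backdoor path.
No other singleton works — e.g. {ParentIncome} leaves P1 open — so {Education} is the unique smallest valid adjustment set.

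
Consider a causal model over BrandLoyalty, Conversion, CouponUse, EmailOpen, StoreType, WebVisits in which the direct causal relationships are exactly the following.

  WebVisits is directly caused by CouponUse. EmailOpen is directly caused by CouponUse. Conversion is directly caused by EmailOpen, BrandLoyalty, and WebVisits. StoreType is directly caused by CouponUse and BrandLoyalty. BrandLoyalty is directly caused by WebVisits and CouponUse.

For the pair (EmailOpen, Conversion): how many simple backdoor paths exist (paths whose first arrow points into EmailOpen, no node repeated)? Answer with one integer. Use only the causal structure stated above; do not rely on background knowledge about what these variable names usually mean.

6

A backdoor path from EmailOpen to Conversion is any simple undirected path whose first edge points into EmailOpen (i.e. leaves EmailOpen via a parent).
Parents of EmailOpen: {CouponUse}.
Enumerating:
  P1: EmailOpen <- CouponUse -> WebVisits -> BrandLoyalty -> Conversion
  P2: EmailOpen <- CouponUse -> WebVisits -> Conversion
  P3: EmailOpen <- CouponUse -> BrandLoyalty <- WebVisits -> Conversion
  P4: EmailOpen <- CouponUse -> BrandLoyalty -> Conversion
  P5: EmailOpen <- CouponUse -> StoreType <- BrandLoyalty <- WebVisits -> Conversion
  P6: EmailOpen <- CouponUse -> StoreType <- BrandLoyalty -> Conversion
That exhausts the simple backdoor paths. Count: 6.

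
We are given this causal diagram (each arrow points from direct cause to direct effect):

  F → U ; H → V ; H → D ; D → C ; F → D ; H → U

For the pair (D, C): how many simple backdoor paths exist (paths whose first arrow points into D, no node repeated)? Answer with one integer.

0

A backdoor path from D to C is any simple undirected path whose first edge points into D (i.e. leaves D via a parent).
Parents of D: {F, H}.
No simple path from any parent of D reaches C without revisiting D, so there are no backdoor paths.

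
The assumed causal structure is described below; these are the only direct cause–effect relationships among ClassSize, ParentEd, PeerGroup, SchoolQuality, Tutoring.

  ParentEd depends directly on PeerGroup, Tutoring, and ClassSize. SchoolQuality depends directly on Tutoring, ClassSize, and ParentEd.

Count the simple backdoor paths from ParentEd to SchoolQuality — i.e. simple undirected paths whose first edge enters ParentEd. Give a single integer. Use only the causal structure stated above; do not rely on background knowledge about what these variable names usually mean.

2

A backdoor path from ParentEd to SchoolQuality is any simple undirected path whose first edge points into ParentEd (i.e. leaves ParentEd via a parent).
Parents of ParentEd: {ClassSize, PeerGroup, Tutoring}.
Enumerating:
  P1: ParentEd <- ClassSize -> SchoolQuality
  P2: ParentEd <- Tutoring -> SchoolQuality
That exhausts the simple backdoor paths. Count: 2.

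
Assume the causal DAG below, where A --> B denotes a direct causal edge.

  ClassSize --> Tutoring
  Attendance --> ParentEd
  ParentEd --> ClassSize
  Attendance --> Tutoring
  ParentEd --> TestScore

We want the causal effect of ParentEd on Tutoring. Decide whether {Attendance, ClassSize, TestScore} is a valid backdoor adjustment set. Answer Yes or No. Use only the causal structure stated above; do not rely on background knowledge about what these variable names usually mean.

Backdoor paths from ParentEd to Tutoring (paths whose first edge points into ParentEd):
  P1: ParentEd <- Attendance -> Tutoring
Condition 1 (no descendant of ParentEd in the set): FAILS — ClassSize and TestScore are descendants of ParentEd.
Condition 2 (every backdoor path blocked by {Attendance, ClassSize, TestScore}):
  P1: blocked at fork node Attendance ∈ conditioning set.
{Attendance, ClassSize, TestScore} does not satisfy the backdoor criterion.

No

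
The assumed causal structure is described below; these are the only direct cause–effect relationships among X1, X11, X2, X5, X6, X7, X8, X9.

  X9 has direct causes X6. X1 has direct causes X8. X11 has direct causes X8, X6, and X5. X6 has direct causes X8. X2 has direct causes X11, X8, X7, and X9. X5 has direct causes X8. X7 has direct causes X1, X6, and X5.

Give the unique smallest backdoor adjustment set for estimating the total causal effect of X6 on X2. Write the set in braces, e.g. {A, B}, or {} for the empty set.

{X8}

Variables eligible for adjustment (non-descendants of X6, excluding X6 and X2): {X1, X5, X8}.
Backdoor paths from X6 to X2:
  P1: X6 <- X8 -> X5 -> X7 -> X2
  P2: X6 <- X8 -> X5 -> X11 -> X2
  P3: X6 <- X8 -> X1 -> X7 <- X5 -> X11 -> X2
  P4: X6 <- X8 -> X1 -> X7 -> X2
  P5: X6 <- X8 -> X11 <- X5 -> X7 -> X2
  P6: X6 <- X8 -> X11 -> X2
  P7: X6 <- X8 -> X2
The empty set is not sufficient: P1 (X6 <- X8 -> X5 -> X7 -> X2) has no collider blocking it and no conditioned non-collider, so it is open.
Try {X8}:
  P1: blocked at fork node X8 ∈ conditioning set.
  P2: blocked at fork node X8 ∈ conditioning set.
  P3: blocked at fork node X8 ∈ conditioning set.
  P4: blocked at fork node X8 ∈ conditioning set.
  P5: blocked at fork node X8 ∈ conditioning set.
  P6: blocked at fork node X8 ∈ conditioning set.
  P7: blocked at fork node X8 ∈ conditioning set.
{X8} contains no descendant of X6 and blocks every backdoor path.
No other singleton works — e.g. {X5} leaves P4 open — so {X8} is the unique smallest valid adjustment set.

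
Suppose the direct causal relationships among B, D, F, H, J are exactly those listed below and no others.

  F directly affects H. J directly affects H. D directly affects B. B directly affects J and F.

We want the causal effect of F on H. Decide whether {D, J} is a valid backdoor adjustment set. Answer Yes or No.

Yes

Backdoor paths from F to H (paths whose first edge points into F):
  P1: F <- B -> J -> H
Condition 1 (no descendant of F in the set): holds — descendants of F are {H}; none are in {D, J}.
Condition 2 (every backdoor path blocked by {D, J}):
  P1: blocked at chain node J ∈ conditioning set.
{D, J} satisfies the backdoor criterion.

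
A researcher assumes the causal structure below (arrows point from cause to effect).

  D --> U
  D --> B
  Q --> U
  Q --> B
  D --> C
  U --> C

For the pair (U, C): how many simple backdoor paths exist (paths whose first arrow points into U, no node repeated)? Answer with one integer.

A backdoor path from U to C is any simple undirected path whose first edge points into U (i.e. leaves U via a parent).
Parents of U: {D, Q}.
Enumerating:
  P1: U <- D -> C
  P2: U <- Q -> B <- D -> C
That exhausts the simple backdoor paths. Count: 2.

2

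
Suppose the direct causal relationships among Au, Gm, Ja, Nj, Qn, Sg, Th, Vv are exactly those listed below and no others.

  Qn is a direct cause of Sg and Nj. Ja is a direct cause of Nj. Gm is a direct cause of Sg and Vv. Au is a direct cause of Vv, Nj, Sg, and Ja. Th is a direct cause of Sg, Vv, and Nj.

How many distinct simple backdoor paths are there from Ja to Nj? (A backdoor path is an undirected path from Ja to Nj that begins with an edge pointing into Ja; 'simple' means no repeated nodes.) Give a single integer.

A backdoor path from Ja to Nj is any simple undirected path whose first edge points into Ja (i.e. leaves Ja via a parent).
Parents of Ja: {Au}.
Enumerating:
  P1: Ja <- Au -> Vv <- Gm -> Sg <- Th -> Nj
  P2: Ja <- Au -> Vv <- Gm -> Sg <- Qn -> Nj
  P3: Ja <- Au -> Vv <- Th -> Sg <- Qn -> Nj
  P4: Ja <- Au -> Vv <- Th -> Nj
  P5: Ja <- Au -> Sg <- Gm -> Vv <- Th -> Nj
  P6: Ja <- Au -> Sg <- Th -> Nj
  P7: Ja <- Au -> Sg <- Qn -> Nj
  P8: Ja <- Au -> Nj
That exhausts the simple backdoor paths. Count: 8.

8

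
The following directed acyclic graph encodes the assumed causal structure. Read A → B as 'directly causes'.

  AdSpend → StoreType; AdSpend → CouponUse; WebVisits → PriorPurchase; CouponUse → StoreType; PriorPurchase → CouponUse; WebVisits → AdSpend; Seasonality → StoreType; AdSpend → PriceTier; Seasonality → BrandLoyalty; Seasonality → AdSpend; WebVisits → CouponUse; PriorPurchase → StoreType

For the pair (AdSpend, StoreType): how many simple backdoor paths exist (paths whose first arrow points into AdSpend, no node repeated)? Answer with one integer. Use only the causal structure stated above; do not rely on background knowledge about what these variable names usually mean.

5

A backdoor path from AdSpend to StoreType is any simple undirected path whose first edge points into AdSpend (i.e. leaves AdSpend via a parent).
Parents of AdSpend: {Seasonality, WebVisits}.
Enumerating:
  P1: AdSpend <- WebVisits -> PriorPurchase -> CouponUse -> StoreType
  P2: AdSpend <- WebVisits -> PriorPurchase -> StoreType
  P3: AdSpend <- WebVisits -> CouponUse <- PriorPurchase -> StoreType
  P4: AdSpend <- WebVisits -> CouponUse -> StoreType
  P5: AdSpend <- Seasonality -> StoreType
That exhausts the simple backdoor paths. Count: 5.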